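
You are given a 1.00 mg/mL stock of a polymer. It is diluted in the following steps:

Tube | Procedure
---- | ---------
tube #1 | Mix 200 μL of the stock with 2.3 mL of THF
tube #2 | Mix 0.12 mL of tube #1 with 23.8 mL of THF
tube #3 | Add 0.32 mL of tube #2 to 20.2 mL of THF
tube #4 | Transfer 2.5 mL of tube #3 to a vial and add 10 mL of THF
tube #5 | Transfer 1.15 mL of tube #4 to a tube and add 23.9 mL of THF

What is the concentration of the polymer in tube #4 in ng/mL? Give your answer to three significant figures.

Step 1: 200 μL + 2.3 mL = 2500 μL total → factor 2500/200 = 12.5
Step 2: 0.12 mL + 23.8 mL = 23.92 mL total → factor 23.92/0.12 = 199.33
Step 3: 0.32 mL + 20.2 mL = 20.52 mL total → factor 20.52/0.32 = 64.125
Step 4: 2.5 mL + 10 mL = 12.5 mL total → factor 12.5/2.5 = 5
Dilution factor through tube #4 = 12.5 × 199.33 × 64.125 × 5 = 7.9889 × 10^5
[tube #4] = 1.00 mg/mL / 7.9889 × 10^5 = 1.252 × 10^-6 mg/mL = 1.25 ng/mL

1.25 ng/mL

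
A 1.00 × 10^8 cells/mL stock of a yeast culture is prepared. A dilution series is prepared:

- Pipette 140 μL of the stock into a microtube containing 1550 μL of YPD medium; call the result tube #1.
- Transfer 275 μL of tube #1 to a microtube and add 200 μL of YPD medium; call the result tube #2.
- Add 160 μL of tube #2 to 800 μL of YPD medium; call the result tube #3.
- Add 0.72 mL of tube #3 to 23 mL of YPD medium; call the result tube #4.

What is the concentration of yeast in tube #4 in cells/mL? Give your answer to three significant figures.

2.43 × 10^4 cells/mL

Step 1: 140 μL + 1550 μL = 1690 μL total → factor 1690/140 = 12.071
Step 2: 275 μL + 200 μL = 475 μL total → factor 475/275 = 1.7273
Step 3: 160 μL + 800 μL = 960 μL total → factor 960/160 = 6
Step 4: 0.72 mL + 23 mL = 23.72 mL total → factor 23.72/0.72 = 32.944
Overall dilution factor = 12.071 × 1.7273 × 6 × 32.944 = 4121.5
Final = 1.00 × 10^8 cells/mL / 4121.5 = 2.43 × 10^4 cells/mL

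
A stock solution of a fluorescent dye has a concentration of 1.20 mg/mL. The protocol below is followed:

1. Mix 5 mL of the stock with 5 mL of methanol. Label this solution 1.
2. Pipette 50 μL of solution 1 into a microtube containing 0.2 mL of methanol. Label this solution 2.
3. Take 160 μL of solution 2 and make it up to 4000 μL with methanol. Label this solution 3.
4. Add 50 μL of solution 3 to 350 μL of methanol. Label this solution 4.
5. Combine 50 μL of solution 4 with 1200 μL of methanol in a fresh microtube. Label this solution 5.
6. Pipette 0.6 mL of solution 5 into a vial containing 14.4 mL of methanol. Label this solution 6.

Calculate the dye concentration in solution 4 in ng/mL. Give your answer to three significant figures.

600 ng/mL

Step 1: 5 mL + 5 mL = 10 mL total → factor 10/5 = 2
Step 2: 50 μL + 0.2 mL = 250 μL total → factor 250/50 = 5
Step 3: 160 μL brought to 4000 μL → factor 4000/160 = 25
Step 4: 50 μL + 350 μL = 400 μL total → factor 400/50 = 8
Dilution factor through solution 4 = 2 × 5 × 25 × 8 = 2000
[solution 4] = 1.20 mg/mL / 2000 = 0.0006000 mg/mL = 600 ng/mL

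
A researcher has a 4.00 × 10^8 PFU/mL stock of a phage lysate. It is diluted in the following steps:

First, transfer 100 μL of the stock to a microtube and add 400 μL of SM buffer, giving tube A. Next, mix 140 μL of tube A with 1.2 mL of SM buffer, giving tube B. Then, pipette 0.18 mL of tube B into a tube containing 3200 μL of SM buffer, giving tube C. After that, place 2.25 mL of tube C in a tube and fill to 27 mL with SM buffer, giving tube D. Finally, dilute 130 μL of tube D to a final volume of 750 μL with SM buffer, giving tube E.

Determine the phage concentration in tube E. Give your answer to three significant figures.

Step 1: 100 μL + 400 μL = 500 μL total → factor 500/100 = 5
Step 2: 140 μL + 1.2 mL = 1340 μL total → factor 1340/140 = 9.5714
Step 3: 0.18 mL + 3200 μL = 3.38 mL total → factor 3.38/0.18 = 18.778
Step 4: 2.25 mL brought to 27 mL → factor 27/2.25 = 12
Step 5: 130 μL brought to 750 μL → factor 750/130 = 5.7692
Overall dilution factor = 5 × 9.5714 × 18.778 × 12 × 5.7692 = 62214
Final = 4.00 × 10^8 PFU/mL / 62214 = 6.43 × 10^3 PFU/mL

6.43 × 10^3 PFU/mL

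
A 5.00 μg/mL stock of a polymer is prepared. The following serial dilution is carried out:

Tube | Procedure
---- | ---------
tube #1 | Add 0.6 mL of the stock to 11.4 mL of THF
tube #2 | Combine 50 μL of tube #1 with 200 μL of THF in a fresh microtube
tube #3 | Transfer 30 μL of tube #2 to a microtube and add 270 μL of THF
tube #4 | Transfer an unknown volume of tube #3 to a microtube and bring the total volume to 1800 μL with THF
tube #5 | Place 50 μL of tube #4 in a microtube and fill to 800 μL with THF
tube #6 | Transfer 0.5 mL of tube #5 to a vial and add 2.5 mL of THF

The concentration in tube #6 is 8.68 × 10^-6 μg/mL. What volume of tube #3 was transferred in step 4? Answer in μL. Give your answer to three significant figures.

Step 1: 0.6 mL + 11.4 mL = 12 mL total → factor 12/0.6 = 20
Step 2: 50 μL + 200 μL = 250 μL total → factor 250/50 = 5
Step 3: 30 μL + 270 μL = 300 μL total → factor 300/30 = 10
Step 4: v brought to 1800 μL → factor = 1800 μL/v
Step 5: 50 μL brought to 800 μL → factor 800/50 = 16
Step 6: 0.5 mL + 2.5 mL = 3 mL total → factor 3/0.5 = 6
Product of known-step factors = 96000
Overall factor = 5.00 μg/mL / (8.68 × 10^-6 μg/mL) = 5.7604 × 10^5
Step-4 factor = 5.7604 × 10^5 / 96000 = 6.0004
v = 1800 μL / 6.0004 = 300 μL

300 μL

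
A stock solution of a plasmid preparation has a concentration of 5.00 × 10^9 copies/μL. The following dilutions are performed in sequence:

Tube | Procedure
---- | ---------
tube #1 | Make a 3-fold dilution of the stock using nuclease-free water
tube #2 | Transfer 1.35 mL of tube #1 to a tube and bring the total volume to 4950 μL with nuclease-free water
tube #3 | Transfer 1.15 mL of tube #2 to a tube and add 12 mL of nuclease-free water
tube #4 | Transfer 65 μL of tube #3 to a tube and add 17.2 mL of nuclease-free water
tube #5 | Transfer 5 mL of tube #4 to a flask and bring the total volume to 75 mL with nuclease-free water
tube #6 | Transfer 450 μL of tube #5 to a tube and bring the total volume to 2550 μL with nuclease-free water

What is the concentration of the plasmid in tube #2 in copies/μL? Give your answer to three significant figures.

4.55 × 10^8 copies/μL

Step 1: 3-fold → factor 3
Step 2: 1.35 mL brought to 4950 μL → factor 4.95/1.35 = 3.6667
Dilution factor through tube #2 = 3 × 3.6667 = 11
[tube #2] = 5.00 × 10^9 copies/μL / 11 = 4.55 × 10^8 copies/μL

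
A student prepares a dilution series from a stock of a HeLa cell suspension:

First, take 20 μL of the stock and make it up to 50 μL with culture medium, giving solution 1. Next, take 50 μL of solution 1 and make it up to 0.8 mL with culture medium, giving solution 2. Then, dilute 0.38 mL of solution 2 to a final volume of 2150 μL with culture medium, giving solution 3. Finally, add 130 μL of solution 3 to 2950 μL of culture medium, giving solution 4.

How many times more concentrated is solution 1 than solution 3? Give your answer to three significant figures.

90.5

Step 1: 20 μL brought to 50 μL → factor 50/20 = 2.5
Step 2: 50 μL brought to 0.8 mL → factor 800/50 = 16
Step 3: 0.38 mL brought to 2150 μL → factor 2.15/0.38 = 5.6579
Dilution factor to solution 1 = 2.5; to solution 3 = 226.32
[solution 1]/[solution 3] = (factor to solution 3)/(factor to solution 1) = 226.32/2.5 = 90.5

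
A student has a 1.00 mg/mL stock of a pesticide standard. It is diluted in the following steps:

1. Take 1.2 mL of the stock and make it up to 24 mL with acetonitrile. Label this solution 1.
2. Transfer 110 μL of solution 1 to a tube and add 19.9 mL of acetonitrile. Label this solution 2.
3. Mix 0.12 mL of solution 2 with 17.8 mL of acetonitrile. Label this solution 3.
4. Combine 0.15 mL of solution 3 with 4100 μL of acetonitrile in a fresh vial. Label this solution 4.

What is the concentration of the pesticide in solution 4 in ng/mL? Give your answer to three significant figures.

0.0650 ng/mL

Step 1: 1.2 mL brought to 24 mL → factor 24/1.2 = 20
Step 2: 110 μL + 19.9 mL = 20010 μL total → factor 20010/110 = 181.91
Step 3: 0.12 mL + 17.8 mL = 17.92 mL total → factor 17.92/0.12 = 149.33
Step 4: 0.15 mL + 4100 μL = 4.25 mL total → factor 4.25/0.15 = 28.333
Overall dilution factor = 20 × 181.91 × 149.33 × 28.333 = 1.5394 × 10^7
Final = 1.00 mg/mL / 1.5394 × 10^7 = 6.496 × 10^-8 mg/mL = 0.0650 ng/mL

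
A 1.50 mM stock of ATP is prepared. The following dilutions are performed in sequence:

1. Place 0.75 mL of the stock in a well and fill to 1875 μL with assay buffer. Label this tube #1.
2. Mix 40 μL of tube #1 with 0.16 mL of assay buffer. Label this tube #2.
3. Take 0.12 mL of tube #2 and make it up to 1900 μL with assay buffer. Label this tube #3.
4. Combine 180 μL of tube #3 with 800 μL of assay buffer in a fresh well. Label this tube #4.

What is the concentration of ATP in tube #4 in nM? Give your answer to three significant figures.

1.39 × 10^3 nM

Step 1: 0.75 mL brought to 1875 μL → factor 1.875/0.75 = 2.5
Step 2: 40 μL + 0.16 mL = 200 μL total → factor 200/40 = 5
Step 3: 0.12 mL brought to 1900 μL → factor 1.9/0.12 = 15.833
Step 4: 180 μL + 800 μL = 980 μL total → factor 980/180 = 5.4444
Overall dilution factor = 2.5 × 5 × 15.833 × 5.4444 = 1077.5
Final = 1.50 mM / 1077.5 = 0.001392 mM = 1.39 × 10^3 nM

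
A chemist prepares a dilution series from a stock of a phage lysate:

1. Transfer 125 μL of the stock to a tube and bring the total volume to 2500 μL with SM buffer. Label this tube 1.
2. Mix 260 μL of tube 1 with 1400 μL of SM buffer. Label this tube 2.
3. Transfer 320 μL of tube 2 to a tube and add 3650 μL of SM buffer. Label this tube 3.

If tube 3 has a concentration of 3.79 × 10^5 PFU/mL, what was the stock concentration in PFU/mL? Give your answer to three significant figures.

6.00 × 10^8 PFU/mL

Step 1: 125 μL brought to 2500 μL → factor 2500/125 = 20
Step 2: 260 μL + 1400 μL = 1660 μL total → factor 1660/260 = 6.3846
Step 3: 320 μL + 3650 μL = 3970 μL total → factor 3970/320 = 12.406
Overall dilution factor = 20 × 6.3846 × 12.406 = 1584.2
Stock = 3.79 × 10^5 PFU/mL × 1584.2 = 6.00 × 10^8 PFU/mL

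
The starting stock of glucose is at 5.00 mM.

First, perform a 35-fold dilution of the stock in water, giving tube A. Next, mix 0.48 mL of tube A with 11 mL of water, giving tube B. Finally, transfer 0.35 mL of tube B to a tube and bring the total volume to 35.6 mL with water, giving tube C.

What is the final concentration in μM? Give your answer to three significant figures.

Step 1: 35-fold → factor 35
Step 2: 0.48 mL + 11 mL = 11.48 mL total → factor 11.48/0.48 = 23.917
Step 3: 0.35 mL brought to 35.6 mL → factor 35.6/0.35 = 101.71
Overall dilution factor = 35 × 23.917 × 101.71 = 85143
Final = 5.00 mM / 85143 = 5.872 × 10^-5 mM = 0.0587 μM

0.0587 μM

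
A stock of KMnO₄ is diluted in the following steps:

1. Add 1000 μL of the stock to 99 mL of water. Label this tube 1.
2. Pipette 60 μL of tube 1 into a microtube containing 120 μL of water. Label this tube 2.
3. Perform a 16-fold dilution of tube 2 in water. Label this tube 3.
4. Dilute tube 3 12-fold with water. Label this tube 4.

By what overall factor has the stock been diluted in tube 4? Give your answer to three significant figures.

5.76 × 10^4

Step 1: 1000 μL + 99 mL = 1 × 10^5 μL total → factor 1 × 10^5/1000 = 100
Step 2: 60 μL + 120 μL = 180 μL total → factor 180/60 = 3
Step 3: 16-fold → factor 16
Step 4: 12-fold → factor 12
Overall dilution factor = 100 × 3 × 16 × 12 = 57600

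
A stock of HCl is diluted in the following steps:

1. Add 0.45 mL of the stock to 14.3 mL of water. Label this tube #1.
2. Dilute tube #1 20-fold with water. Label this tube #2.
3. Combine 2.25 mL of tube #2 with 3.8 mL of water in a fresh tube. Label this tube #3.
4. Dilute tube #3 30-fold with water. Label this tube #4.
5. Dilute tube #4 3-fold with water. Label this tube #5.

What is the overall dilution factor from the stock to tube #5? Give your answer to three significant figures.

Step 1: 0.45 mL + 14.3 mL = 14.75 mL total → factor 14.75/0.45 = 32.778
Step 2: 20-fold → factor 20
Step 3: 2.25 mL + 3.8 mL = 6.05 mL total → factor 6.05/2.25 = 2.6889
Step 4: 30-fold → factor 30
Step 5: 3-fold → factor 3
Overall dilution factor = 32.778 × 20 × 2.6889 × 30 × 3 = 1.5864 × 10^5

1.59 × 10^5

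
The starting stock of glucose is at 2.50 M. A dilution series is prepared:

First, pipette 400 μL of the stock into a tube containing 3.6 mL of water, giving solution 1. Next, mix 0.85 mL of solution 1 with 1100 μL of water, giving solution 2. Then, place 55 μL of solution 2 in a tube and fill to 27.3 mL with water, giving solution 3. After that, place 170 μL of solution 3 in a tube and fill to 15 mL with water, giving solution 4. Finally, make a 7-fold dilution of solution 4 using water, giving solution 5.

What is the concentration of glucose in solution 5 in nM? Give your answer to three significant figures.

Step 1: 400 μL + 3.6 mL = 4000 μL total → factor 4000/400 = 10
Step 2: 0.85 mL + 1100 μL = 1.95 mL total → factor 1.95/0.85 = 2.2941
Step 3: 55 μL brought to 27.3 mL → factor 27300/55 = 496.36
Step 4: 170 μL brought to 15 mL → factor 15000/170 = 88.235
Step 5: 7-fold → factor 7
Overall dilution factor = 10 × 2.2941 × 496.36 × 88.235 × 7 = 7.0332 × 10^6
Final = 2.50 M / 7.0332 × 10^6 = 3.555 × 10^-7 M = 355 nM

355 nM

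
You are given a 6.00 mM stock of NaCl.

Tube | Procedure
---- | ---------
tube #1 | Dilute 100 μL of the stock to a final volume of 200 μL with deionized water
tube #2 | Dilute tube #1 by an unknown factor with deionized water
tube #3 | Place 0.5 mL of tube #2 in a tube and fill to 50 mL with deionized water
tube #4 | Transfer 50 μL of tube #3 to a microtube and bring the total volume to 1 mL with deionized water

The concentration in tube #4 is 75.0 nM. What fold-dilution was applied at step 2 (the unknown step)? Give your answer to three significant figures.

Step 1: 100 μL brought to 200 μL → factor 200/100 = 2
Step 2: unknown factor x
Step 3: 0.5 mL brought to 50 mL → factor 50/0.5 = 100
Step 4: 50 μL brought to 1 mL → factor 1000/50 = 20
Product of known-step factors = 4000
Overall factor = 6.00 mM / (75.0 nM) = 80000
x = 80000 / 4000 = 20.0

20.0-fold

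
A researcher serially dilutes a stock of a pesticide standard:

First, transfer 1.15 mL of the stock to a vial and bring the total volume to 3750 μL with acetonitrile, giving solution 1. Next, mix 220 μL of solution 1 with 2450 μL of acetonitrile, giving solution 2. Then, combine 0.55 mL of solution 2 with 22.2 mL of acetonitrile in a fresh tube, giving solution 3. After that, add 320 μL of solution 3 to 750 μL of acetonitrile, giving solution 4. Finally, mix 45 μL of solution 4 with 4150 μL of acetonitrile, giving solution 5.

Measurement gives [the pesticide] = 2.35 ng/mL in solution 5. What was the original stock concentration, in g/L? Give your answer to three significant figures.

1.20 g/L

Step 1: 1.15 mL brought to 3750 μL → factor 3.75/1.15 = 3.2609
Step 2: 220 μL + 2450 μL = 2670 μL total → factor 2670/220 = 12.136
Step 3: 0.55 mL + 22.2 mL = 22.75 mL total → factor 22.75/0.55 = 41.364
Step 4: 320 μL + 750 μL = 1070 μL total → factor 1070/320 = 3.3438
Step 5: 45 μL + 4150 μL = 4195 μL total → factor 4195/45 = 93.222
Overall dilution factor = 3.2609 × 12.136 × 41.364 × 3.3438 × 93.222 = 5.1026 × 10^5
Stock = 2.35 ng/mL × 5.1026 × 10^5 = 1.199 × 10^6 ng/mL = 1.20 g/L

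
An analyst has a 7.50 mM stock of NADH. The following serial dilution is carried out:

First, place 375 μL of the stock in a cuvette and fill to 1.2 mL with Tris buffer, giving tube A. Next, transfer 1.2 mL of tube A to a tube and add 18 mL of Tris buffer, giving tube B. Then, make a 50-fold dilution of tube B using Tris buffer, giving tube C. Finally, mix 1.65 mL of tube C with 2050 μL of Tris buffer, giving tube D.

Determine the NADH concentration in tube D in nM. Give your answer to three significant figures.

1.31 × 10^3 nM

Step 1: 375 μL brought to 1.2 mL → factor 1200/375 = 3.2
Step 2: 1.2 mL + 18 mL = 19.2 mL total → factor 19.2/1.2 = 16
Step 3: 50-fold → factor 50
Step 4: 1.65 mL + 2050 μL = 3.7 mL total → factor 3.7/1.65 = 2.2424
Overall dilution factor = 3.2 × 16 × 50 × 2.2424 = 5740.6
Final = 7.50 mM / 5740.6 = 0.001306 mM = 1.31 × 10^3 nM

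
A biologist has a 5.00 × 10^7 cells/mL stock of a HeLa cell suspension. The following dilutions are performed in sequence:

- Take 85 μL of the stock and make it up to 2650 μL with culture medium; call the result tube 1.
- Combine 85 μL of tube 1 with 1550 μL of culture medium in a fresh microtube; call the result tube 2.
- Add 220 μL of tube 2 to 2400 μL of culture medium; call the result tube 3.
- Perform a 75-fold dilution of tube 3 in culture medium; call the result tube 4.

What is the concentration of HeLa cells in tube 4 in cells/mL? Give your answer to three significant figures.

Step 1: 85 μL brought to 2650 μL → factor 2650/85 = 31.176
Step 2: 85 μL + 1550 μL = 1635 μL total → factor 1635/85 = 19.235
Step 3: 220 μL + 2400 μL = 2620 μL total → factor 2620/220 = 11.909
Step 4: 75-fold → factor 75
Overall dilution factor = 31.176 × 19.235 × 11.909 × 75 = 5.3563 × 10^5
Final = 5.00 × 10^7 cells/mL / 5.3563 × 10^5 = 93.3 cells/mL

93.3 cells/mL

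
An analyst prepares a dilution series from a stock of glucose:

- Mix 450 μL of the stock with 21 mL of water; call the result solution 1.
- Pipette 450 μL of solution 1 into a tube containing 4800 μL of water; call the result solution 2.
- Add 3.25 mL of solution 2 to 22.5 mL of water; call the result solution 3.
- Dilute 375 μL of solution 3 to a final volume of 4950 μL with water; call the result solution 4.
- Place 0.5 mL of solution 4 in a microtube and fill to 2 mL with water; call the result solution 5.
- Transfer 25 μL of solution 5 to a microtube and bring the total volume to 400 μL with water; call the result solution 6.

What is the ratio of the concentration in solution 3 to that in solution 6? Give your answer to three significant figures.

Step 1: 450 μL + 21 mL = 21450 μL total → factor 21450/450 = 47.667
Step 2: 450 μL + 4800 μL = 5250 μL total → factor 5250/450 = 11.667
Step 3: 3.25 mL + 22.5 mL = 25.75 mL total → factor 25.75/3.25 = 7.9231
Step 4: 375 μL brought to 4950 μL → factor 4950/375 = 13.2
Step 5: 0.5 mL brought to 2 mL → factor 2/0.5 = 4
Step 6: 25 μL brought to 400 μL → factor 400/25 = 16
Dilution factor to solution 3 = 4406.1; to solution 6 = 3.7223 × 10^6
[solution 3]/[solution 6] = (factor to solution 6)/(factor to solution 3) = 3.7223 × 10^6/4406.1 = 845

845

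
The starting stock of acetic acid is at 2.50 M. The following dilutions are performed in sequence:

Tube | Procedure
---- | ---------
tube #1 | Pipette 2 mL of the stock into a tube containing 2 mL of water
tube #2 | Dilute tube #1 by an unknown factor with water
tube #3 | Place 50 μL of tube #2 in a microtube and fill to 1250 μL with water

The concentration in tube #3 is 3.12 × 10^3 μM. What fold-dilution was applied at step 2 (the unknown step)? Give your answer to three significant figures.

16.0-fold

Step 1: 2 mL + 2 mL = 4 mL total → factor 4/2 = 2
Step 2: unknown factor x
Step 3: 50 μL brought to 1250 μL → factor 1250/50 = 25
Product of known-step factors = 50
Overall factor = 2.50 M / (3.12 × 10^3 μM) = 801.28
x = 801.28 / 50 = 16.0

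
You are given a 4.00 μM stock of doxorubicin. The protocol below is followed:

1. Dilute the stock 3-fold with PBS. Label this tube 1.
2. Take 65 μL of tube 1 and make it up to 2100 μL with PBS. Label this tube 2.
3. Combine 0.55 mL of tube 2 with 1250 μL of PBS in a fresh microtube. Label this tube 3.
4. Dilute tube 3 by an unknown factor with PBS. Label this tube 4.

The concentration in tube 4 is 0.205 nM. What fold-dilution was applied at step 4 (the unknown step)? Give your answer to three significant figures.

Step 1: 3-fold → factor 3
Step 2: 65 μL brought to 2100 μL → factor 2100/65 = 32.308
Step 3: 0.55 mL + 1250 μL = 1.8 mL total → factor 1.8/0.55 = 3.2727
Step 4: unknown factor x
Product of known-step factors = 317.2
Overall factor = 4.00 μM / (0.205 nM) = 19512
x = 19512 / 317.2 = 61.5

61.5-fold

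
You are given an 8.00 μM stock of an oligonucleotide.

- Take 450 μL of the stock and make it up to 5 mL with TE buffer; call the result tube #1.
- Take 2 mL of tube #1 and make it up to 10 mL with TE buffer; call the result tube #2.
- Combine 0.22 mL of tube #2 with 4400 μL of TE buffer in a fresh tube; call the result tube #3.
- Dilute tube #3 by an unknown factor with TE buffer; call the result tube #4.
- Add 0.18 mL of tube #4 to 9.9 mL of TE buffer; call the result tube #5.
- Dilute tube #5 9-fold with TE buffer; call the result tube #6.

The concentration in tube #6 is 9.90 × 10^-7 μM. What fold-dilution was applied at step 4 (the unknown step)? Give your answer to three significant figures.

Step 1: 450 μL brought to 5 mL → factor 5000/450 = 11.111
Step 2: 2 mL brought to 10 mL → factor 10/2 = 5
Step 3: 0.22 mL + 4400 μL = 4.62 mL total → factor 4.62/0.22 = 21
Step 4: unknown factor x
Step 5: 0.18 mL + 9.9 mL = 10.08 mL total → factor 10.08/0.18 = 56
Step 6: 9-fold → factor 9
Product of known-step factors = 5.88 × 10^5
Overall factor = 8.00 μM / (9.90 × 10^-7 μM) = 8.0808 × 10^6
x = 8.0808 × 10^6 / 5.88 × 10^5 = 13.7

13.7-fold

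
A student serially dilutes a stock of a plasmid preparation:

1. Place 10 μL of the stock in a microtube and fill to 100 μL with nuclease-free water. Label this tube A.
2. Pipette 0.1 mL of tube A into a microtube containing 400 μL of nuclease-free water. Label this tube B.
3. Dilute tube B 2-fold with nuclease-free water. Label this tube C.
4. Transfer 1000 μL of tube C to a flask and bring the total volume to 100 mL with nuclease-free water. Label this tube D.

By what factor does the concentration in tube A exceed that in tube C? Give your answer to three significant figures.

Step 1: 10 μL brought to 100 μL → factor 100/10 = 10
Step 2: 0.1 mL + 400 μL = 0.5 mL total → factor 0.5/0.1 = 5
Step 3: 2-fold → factor 2
Dilution factor to tube A = 10; to tube C = 100
[tube A]/[tube C] = (factor to tube C)/(factor to tube A) = 100/10 = 10.0

10.0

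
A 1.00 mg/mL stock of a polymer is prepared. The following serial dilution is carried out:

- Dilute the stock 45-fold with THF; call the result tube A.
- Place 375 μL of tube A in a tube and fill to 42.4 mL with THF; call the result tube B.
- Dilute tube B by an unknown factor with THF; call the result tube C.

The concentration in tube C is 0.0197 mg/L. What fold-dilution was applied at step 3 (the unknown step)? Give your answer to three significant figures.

Step 1: 45-fold → factor 45
Step 2: 375 μL brought to 42.4 mL → factor 42400/375 = 113.07
Step 3: unknown factor x
Product of known-step factors = 5088
Overall factor = 1.00 mg/mL / (0.0197 mg/L) = 50761
x = 50761 / 5088 = 9.98

9.98-fold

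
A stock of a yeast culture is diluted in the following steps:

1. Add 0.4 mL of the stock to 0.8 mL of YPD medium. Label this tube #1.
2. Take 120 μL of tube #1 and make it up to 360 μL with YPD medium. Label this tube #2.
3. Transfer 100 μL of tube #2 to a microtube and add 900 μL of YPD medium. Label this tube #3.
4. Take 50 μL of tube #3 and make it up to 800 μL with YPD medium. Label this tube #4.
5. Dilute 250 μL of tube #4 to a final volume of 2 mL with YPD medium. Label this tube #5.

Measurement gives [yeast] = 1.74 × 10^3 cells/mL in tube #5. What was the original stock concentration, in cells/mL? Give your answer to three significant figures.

Step 1: 0.4 mL + 0.8 mL = 1.2 mL total → factor 1.2/0.4 = 3
Step 2: 120 μL brought to 360 μL → factor 360/120 = 3
Step 3: 100 μL + 900 μL = 1000 μL total → factor 1000/100 = 10
Step 4: 50 μL brought to 800 μL → factor 800/50 = 16
Step 5: 250 μL brought to 2 mL → factor 2000/250 = 8
Overall dilution factor = 3 × 3 × 10 × 16 × 8 = 11520
Stock = 1.74 × 10^3 cells/mL × 11520 = 2.00 × 10^7 cells/mL

2.00 × 10^7 cells/mL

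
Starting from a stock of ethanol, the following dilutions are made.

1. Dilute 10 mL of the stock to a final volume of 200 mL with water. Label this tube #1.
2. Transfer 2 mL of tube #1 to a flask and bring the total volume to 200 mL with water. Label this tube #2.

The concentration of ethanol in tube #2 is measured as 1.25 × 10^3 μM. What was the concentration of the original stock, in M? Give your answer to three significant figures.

2.50 M

Step 1: 10 mL brought to 200 mL → factor 200/10 = 20
Step 2: 2 mL brought to 200 mL → factor 200/2 = 100
Overall dilution factor = 20 × 100 = 2000
Stock = 1.25 × 10^3 μM × 2000 = 2.500 × 10^6 μM = 2.50 M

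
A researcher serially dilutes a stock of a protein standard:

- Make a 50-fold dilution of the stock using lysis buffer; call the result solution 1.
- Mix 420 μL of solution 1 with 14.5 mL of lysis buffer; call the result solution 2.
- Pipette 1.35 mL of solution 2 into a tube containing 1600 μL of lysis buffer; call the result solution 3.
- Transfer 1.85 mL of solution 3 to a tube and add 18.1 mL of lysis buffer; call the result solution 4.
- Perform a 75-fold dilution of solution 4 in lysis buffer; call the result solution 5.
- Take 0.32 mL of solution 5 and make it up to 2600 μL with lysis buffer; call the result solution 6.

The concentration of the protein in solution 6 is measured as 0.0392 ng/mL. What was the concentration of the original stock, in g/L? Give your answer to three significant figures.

Step 1: 50-fold → factor 50
Step 2: 420 μL + 14.5 mL = 14920 μL total → factor 14920/420 = 35.524
Step 3: 1.35 mL + 1600 μL = 2.95 mL total → factor 2.95/1.35 = 2.1852
Step 4: 1.85 mL + 18.1 mL = 19.95 mL total → factor 19.95/1.85 = 10.784
Step 5: 75-fold → factor 75
Step 6: 0.32 mL brought to 2600 μL → factor 2.6/0.32 = 8.125
Overall dilution factor = 50 × 35.524 × 2.1852 × 10.784 × 75 × 8.125 = 2.5505 × 10^7
Stock = 0.0392 ng/mL × 2.5505 × 10^7 = 9.998 × 10^5 ng/mL = 1.00 g/L

1.00 g/L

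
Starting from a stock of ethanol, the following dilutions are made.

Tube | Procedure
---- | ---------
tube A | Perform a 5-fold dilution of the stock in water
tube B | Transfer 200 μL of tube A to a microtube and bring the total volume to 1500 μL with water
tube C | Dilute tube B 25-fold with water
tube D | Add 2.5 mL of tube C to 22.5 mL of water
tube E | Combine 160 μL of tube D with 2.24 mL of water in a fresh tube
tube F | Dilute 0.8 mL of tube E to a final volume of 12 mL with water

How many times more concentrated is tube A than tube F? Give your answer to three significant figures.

Step 1: 5-fold → factor 5
Step 2: 200 μL brought to 1500 μL → factor 1500/200 = 7.5
Step 3: 25-fold → factor 25
Step 4: 2.5 mL + 22.5 mL = 25 mL total → factor 25/2.5 = 10
Step 5: 160 μL + 2.24 mL = 2400 μL total → factor 2400/160 = 15
Step 6: 0.8 mL brought to 12 mL → factor 12/0.8 = 15
Dilution factor to tube A = 5; to tube F = 2.1094 × 10^6
[tube A]/[tube F] = (factor to tube F)/(factor to tube A) = 2.1094 × 10^6/5 = 4.22 × 10^5

4.22 × 10^5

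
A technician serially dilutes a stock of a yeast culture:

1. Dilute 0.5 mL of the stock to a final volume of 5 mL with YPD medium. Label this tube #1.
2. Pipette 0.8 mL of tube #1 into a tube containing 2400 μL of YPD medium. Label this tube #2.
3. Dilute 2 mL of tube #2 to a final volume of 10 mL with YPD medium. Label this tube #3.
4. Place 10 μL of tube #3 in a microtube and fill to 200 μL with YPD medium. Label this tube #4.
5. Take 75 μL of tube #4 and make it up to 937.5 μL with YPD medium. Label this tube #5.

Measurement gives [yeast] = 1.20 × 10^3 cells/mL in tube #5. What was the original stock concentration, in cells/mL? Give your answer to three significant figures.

Step 1: 0.5 mL brought to 5 mL → factor 5/0.5 = 10
Step 2: 0.8 mL + 2400 μL = 3.2 mL total → factor 3.2/0.8 = 4
Step 3: 2 mL brought to 10 mL → factor 10/2 = 5
Step 4: 10 μL brought to 200 μL → factor 200/10 = 20
Step 5: 75 μL brought to 937.5 μL → factor 937.5/75 = 12.5
Overall dilution factor = 10 × 4 × 5 × 20 × 12.5 = 50000
Stock = 1.20 × 10^3 cells/mL × 50000 = 6.00 × 10^7 cells/mL

6.00 × 10^7 cells/mL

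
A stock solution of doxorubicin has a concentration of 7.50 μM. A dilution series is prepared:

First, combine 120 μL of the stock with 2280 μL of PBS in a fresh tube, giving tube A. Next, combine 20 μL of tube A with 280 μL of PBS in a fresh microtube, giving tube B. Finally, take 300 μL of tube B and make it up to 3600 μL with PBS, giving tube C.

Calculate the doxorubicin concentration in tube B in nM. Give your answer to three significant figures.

25.0 nM

Step 1: 120 μL + 2280 μL = 2400 μL total → factor 2400/120 = 20
Step 2: 20 μL + 280 μL = 300 μL total → factor 300/20 = 15
Dilution factor through tube B = 20 × 15 = 300
[tube B] = 7.50 μM / 300 = 0.02500 μM = 25.0 nM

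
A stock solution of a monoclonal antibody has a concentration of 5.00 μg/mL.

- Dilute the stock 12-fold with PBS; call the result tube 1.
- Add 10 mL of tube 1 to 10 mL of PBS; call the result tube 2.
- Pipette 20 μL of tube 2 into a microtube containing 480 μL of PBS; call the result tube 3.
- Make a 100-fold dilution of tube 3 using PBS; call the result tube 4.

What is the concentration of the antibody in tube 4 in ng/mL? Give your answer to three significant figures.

Step 1: 12-fold → factor 12
Step 2: 10 mL + 10 mL = 20 mL total → factor 20/10 = 2
Step 3: 20 μL + 480 μL = 500 μL total → factor 500/20 = 25
Step 4: 100-fold → factor 100
Overall dilution factor = 12 × 2 × 25 × 100 = 60000
Final = 5.00 μg/mL / 60000 = 8.333 × 10^-5 μg/mL = 0.0833 ng/mL

0.0833 ng/mL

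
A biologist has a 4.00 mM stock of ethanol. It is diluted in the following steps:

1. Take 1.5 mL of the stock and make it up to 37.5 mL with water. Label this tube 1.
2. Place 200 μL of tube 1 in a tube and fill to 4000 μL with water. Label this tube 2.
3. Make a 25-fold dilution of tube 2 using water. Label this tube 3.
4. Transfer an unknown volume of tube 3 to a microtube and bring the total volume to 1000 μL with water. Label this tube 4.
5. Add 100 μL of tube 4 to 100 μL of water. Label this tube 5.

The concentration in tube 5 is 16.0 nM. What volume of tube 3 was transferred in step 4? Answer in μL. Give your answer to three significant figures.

100 μL

Step 1: 1.5 mL brought to 37.5 mL → factor 37.5/1.5 = 25
Step 2: 200 μL brought to 4000 μL → factor 4000/200 = 20
Step 3: 25-fold → factor 25
Step 4: v brought to 1000 μL → factor = 1000 μL/v
Step 5: 100 μL + 100 μL = 200 μL total → factor 200/100 = 2
Product of known-step factors = 25000
Overall factor = 4.00 mM / (16.0 nM) = 2.5 × 10^5
Step-4 factor = 2.5 × 10^5 / 25000 = 10
v = 1000 μL / 10 = 100 μL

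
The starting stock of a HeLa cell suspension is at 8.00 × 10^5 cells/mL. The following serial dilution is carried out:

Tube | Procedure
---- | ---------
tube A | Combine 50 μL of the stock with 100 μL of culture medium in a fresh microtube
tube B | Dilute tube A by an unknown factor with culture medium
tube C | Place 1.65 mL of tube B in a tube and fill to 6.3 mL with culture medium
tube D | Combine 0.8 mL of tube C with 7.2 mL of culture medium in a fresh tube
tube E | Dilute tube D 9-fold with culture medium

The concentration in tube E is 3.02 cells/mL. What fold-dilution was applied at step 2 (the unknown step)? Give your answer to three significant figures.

257-fold

Step 1: 50 μL + 100 μL = 150 μL total → factor 150/50 = 3
Step 2: unknown factor x
Step 3: 1.65 mL brought to 6.3 mL → factor 6.3/1.65 = 3.8182
Step 4: 0.8 mL + 7.2 mL = 8 mL total → factor 8/0.8 = 10
Step 5: 9-fold → factor 9
Product of known-step factors = 1030.9
Overall factor = 8.00 × 10^5 cells/mL / (3.02 cells/mL) = 2.649 × 10^5
x = 2.649 × 10^5 / 1030.9 = 257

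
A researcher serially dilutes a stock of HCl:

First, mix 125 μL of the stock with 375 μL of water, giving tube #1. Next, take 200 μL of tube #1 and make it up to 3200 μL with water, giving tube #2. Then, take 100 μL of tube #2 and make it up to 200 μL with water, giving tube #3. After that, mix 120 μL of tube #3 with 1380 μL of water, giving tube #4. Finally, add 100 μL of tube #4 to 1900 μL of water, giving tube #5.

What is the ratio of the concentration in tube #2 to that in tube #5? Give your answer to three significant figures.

500

Step 1: 125 μL + 375 μL = 500 μL total → factor 500/125 = 4
Step 2: 200 μL brought to 3200 μL → factor 3200/200 = 16
Step 3: 100 μL brought to 200 μL → factor 200/100 = 2
Step 4: 120 μL + 1380 μL = 1500 μL total → factor 1500/120 = 12.5
Step 5: 100 μL + 1900 μL = 2000 μL total → factor 2000/100 = 20
Dilution factor to tube #2 = 64; to tube #5 = 32000
[tube #2]/[tube #5] = (factor to tube #5)/(factor to tube #2) = 32000/64 = 500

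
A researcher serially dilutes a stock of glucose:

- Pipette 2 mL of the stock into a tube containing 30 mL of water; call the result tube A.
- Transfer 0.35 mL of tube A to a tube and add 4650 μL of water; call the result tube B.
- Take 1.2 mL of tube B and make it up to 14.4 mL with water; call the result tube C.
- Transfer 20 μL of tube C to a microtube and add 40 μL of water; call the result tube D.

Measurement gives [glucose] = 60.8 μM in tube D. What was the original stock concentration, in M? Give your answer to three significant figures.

Step 1: 2 mL + 30 mL = 32 mL total → factor 32/2 = 16
Step 2: 0.35 mL + 4650 μL = 5 mL total → factor 5/0.35 = 14.286
Step 3: 1.2 mL brought to 14.4 mL → factor 14.4/1.2 = 12
Step 4: 20 μL + 40 μL = 60 μL total → factor 60/20 = 3
Overall dilution factor = 16 × 14.286 × 12 × 3 = 8228.6
Stock = 60.8 μM × 8228.6 = 5.003 × 10^5 μM = 0.500 M

0.500 M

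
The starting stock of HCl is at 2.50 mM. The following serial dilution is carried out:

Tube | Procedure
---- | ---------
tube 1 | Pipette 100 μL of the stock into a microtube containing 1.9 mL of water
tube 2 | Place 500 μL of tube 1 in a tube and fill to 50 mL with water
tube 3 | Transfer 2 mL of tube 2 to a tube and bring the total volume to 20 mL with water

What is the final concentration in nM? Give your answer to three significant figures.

Step 1: 100 μL + 1.9 mL = 2000 μL total → factor 2000/100 = 20
Step 2: 500 μL brought to 50 mL → factor 50000/500 = 100
Step 3: 2 mL brought to 20 mL → factor 20/2 = 10
Overall dilution factor = 20 × 100 × 10 = 20000
Final = 2.50 mM / 20000 = 0.0001250 mM = 125 nM

125 nM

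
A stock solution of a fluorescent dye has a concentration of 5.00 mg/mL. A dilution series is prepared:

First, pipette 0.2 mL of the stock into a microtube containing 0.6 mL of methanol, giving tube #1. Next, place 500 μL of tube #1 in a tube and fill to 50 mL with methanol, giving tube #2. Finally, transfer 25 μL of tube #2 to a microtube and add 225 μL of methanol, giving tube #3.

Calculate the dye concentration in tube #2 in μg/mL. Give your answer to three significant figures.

12.5 μg/mL

Step 1: 0.2 mL + 0.6 mL = 0.8 mL total → factor 0.8/0.2 = 4
Step 2: 500 μL brought to 50 mL → factor 50000/500 = 100
Dilution factor through tube #2 = 4 × 100 = 400
[tube #2] = 5.00 mg/mL / 400 = 0.01250 mg/mL = 12.5 μg/mL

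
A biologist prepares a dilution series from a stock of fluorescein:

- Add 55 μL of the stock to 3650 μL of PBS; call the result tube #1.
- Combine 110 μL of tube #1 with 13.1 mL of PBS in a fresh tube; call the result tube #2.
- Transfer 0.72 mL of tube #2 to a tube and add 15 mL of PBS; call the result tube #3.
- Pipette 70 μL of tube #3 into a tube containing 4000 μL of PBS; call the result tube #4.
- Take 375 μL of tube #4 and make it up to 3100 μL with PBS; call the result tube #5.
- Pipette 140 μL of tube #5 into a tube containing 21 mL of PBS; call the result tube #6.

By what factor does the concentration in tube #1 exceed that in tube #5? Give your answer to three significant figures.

Step 1: 55 μL + 3650 μL = 3705 μL total → factor 3705/55 = 67.364
Step 2: 110 μL + 13.1 mL = 13210 μL total → factor 13210/110 = 120.09
Step 3: 0.72 mL + 15 mL = 15.72 mL total → factor 15.72/0.72 = 21.833
Step 4: 70 μL + 4000 μL = 4070 μL total → factor 4070/70 = 58.143
Step 5: 375 μL brought to 3100 μL → factor 3100/375 = 8.2667
Dilution factor to tube #1 = 67.364; to tube #5 = 8.4895 × 10^7
[tube #1]/[tube #5] = (factor to tube #5)/(factor to tube #1) = 8.4895 × 10^7/67.364 = 1.26 × 10^6

1.26 × 10^6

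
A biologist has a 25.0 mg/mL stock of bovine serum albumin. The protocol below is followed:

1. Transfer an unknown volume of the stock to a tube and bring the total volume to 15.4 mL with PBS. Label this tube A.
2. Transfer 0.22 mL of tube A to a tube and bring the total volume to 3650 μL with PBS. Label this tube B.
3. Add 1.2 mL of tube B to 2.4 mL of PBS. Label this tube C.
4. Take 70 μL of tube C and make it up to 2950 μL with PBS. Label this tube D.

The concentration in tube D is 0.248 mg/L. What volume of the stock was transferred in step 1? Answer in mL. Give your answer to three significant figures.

0.320 mL

Step 1: v brought to 15.4 mL → factor = 15.4 mL/v
Step 2: 0.22 mL brought to 3650 μL → factor 3.65/0.22 = 16.591
Step 3: 1.2 mL + 2.4 mL = 3.6 mL total → factor 3.6/1.2 = 3
Step 4: 70 μL brought to 2950 μL → factor 2950/70 = 42.143
Product of known-step factors = 2097.6
Overall factor = 25.0 mg/mL / (0.248 mg/L) = 1.0081 × 10^5
Step-1 factor = 1.0081 × 10^5 / 2097.6 = 48.059
v = 15.4 mL / 48.059 = 0.320 mL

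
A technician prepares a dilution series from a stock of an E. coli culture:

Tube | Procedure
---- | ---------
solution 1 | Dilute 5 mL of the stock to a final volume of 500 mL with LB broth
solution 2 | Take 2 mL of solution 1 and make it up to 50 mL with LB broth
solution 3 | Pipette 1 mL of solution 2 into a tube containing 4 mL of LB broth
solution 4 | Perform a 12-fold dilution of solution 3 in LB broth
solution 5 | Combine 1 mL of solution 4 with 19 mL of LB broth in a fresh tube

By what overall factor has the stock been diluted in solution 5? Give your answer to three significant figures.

Step 1: 5 mL brought to 500 mL → factor 500/5 = 100
Step 2: 2 mL brought to 50 mL → factor 50/2 = 25
Step 3: 1 mL + 4 mL = 5 mL total → factor 5/1 = 5
Step 4: 12-fold → factor 12
Step 5: 1 mL + 19 mL = 20 mL total → factor 20/1 = 20
Overall dilution factor = 100 × 25 × 5 × 12 × 20 = 3 × 10^6

3.00 × 10^6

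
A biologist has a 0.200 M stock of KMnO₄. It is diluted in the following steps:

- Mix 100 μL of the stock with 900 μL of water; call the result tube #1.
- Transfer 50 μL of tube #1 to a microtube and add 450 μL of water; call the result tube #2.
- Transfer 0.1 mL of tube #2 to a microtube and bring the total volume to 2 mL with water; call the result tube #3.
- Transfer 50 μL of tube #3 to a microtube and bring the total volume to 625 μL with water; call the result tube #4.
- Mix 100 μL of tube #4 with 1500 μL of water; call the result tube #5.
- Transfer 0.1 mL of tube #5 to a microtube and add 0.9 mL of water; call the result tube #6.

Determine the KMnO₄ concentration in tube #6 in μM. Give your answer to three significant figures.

0.0500 μM

Step 1: 100 μL + 900 μL = 1000 μL total → factor 1000/100 = 10
Step 2: 50 μL + 450 μL = 500 μL total → factor 500/50 = 10
Step 3: 0.1 mL brought to 2 mL → factor 2/0.1 = 20
Step 4: 50 μL brought to 625 μL → factor 625/50 = 12.5
Step 5: 100 μL + 1500 μL = 1600 μL total → factor 1600/100 = 16
Step 6: 0.1 mL + 0.9 mL = 1 mL total → factor 1/0.1 = 10
Overall dilution factor = 10 × 10 × 20 × 12.5 × 16 × 10 = 4 × 10^6
Final = 0.200 M / 4 × 10^6 = 5.000 × 10^-8 M = 0.0500 μM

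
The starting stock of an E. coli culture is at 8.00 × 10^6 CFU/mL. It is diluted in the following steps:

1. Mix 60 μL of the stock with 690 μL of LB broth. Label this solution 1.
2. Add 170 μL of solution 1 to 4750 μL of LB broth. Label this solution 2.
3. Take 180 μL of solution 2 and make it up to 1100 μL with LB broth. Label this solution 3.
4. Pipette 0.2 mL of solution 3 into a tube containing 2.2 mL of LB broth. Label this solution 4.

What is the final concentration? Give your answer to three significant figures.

Step 1: 60 μL + 690 μL = 750 μL total → factor 750/60 = 12.5
Step 2: 170 μL + 4750 μL = 4920 μL total → factor 4920/170 = 28.941
Step 3: 180 μL brought to 1100 μL → factor 1100/180 = 6.1111
Step 4: 0.2 mL + 2.2 mL = 2.4 mL total → factor 2.4/0.2 = 12
Overall dilution factor = 12.5 × 28.941 × 6.1111 × 12 = 26529
Final = 8.00 × 10^6 CFU/mL / 26529 = 302 CFU/mL

302 CFU/mL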